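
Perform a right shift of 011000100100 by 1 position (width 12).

Original: 011000100100 (decimal 1572)
Shift right by 1 position
Drop the 1 low bit; fill with zero on the left
Result: 001100010010 (decimal 786)
Equivalent: 1572 >> 1 = 1572 ÷ 2^1 = 786



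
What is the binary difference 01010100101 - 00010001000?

Method 1 - Direct subtraction (column by column from the right: bit − bit − borrow-in; if negative, add 2 and borrow 1 from the next column):
borrow: 00000110000
        01010100101
-       00010001000
-------------------
        01000011101

Method 2 - Add two's complement:
Two's complement of 00010001000: invert → 11101110111, add 1 → 11101111000
  01010100101
+ 11101111000
-------------
 101000011101  (end carry out of the top bit = 1)
Discarding the end carry: 01000011101
Decimal check:
  01010100101 = 512 + 128 + 32 + 4 + 1 = 677
  00010001000 = 128 + 8 = 136
  677 - 136 = 541, and 01000011101 = 512 + 16 + 8 + 4 + 1 = 541 ✓



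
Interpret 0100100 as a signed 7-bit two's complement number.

Binary: 0100100
Sign bit: 0 (non-negative)
Read directly as an unsigned value:
0100100 = 32 + 4 = 36
Value: 36



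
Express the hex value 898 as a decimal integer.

Expand by place value (powers of 16):
898 = 8 × 16^2 + 9 × 16^1 + 8 × 16^0
= 8 × 256 + 9 × 16 + 8 × 1
= 2048 + 144 + 8
= 2200



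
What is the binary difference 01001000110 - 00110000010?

Method 1 - Direct subtraction (column by column from the right: bit − bit − borrow-in; if negative, add 2 and borrow 1 from the next column):
borrow: 01100000000
        01001000110
-       00110000010
-------------------
        00011000100

Method 2 - Add two's complement:
Two's complement of 00110000010: invert → 11001111101, add 1 → 11001111110
  01001000110
+ 11001111110
-------------
 100011000100  (end carry out of the top bit = 1)
Discarding the end carry: 00011000100
Decimal check:
  01001000110 = 512 + 64 + 4 + 2 = 582
  00110000010 = 256 + 128 + 2 = 386
  582 - 386 = 196, and 00011000100 = 128 + 64 + 4 = 196 ✓



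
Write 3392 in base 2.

Using repeated division by 2:
3392 ÷ 2 = 1696 remainder 0
1696 ÷ 2 = 848 remainder 0
848 ÷ 2 = 424 remainder 0
424 ÷ 2 = 212 remainder 0
212 ÷ 2 = 106 remainder 0
106 ÷ 2 = 53 remainder 0
53 ÷ 2 = 26 remainder 1
26 ÷ 2 = 13 remainder 0
13 ÷ 2 = 6 remainder 1
6 ÷ 2 = 3 remainder 0
3 ÷ 2 = 1 remainder 1
1 ÷ 2 = 0 remainder 1
Reading remainders bottom to top: 110101000000



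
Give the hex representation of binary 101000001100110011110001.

Group into 4-bit nibbles from right:
  1010 = A
  0000 = 0
  1100 = C
  1100 = C
  1111 = F
  0001 = 1
Result: A0CCF1



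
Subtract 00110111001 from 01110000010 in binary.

Method 1 - Direct subtraction (column by column from the right: bit − bit − borrow-in; if negative, add 2 and borrow 1 from the next column):
borrow: 01111110010
        01110000010
-       00110111001
-------------------
        00111001001

Method 2 - Add two's complement:
Two's complement of 00110111001: invert → 11001000110, add 1 → 11001000111
  01110000010
+ 11001000111
-------------
 100111001001  (end carry out of the top bit = 1)
Discarding the end carry: 00111001001
Decimal check:
  01110000010 = 512 + 256 + 128 + 2 = 898
  00110111001 = 256 + 128 + 32 + 16 + 8 + 1 = 441
  898 - 441 = 457, and 00111001001 = 256 + 128 + 64 + 8 + 1 = 457 ✓



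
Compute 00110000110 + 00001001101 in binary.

Add column by column from the right: bit + bit + carry-in; write the sum mod 2, carry 1 when the sum is 2 or 3.
carry:  00000011000
        00110000110
+       00001001101
-------------------
       000111010011
(the carry out of the leftmost column, 0, becomes the leading bit)
Decimal check:
  00110000110 = 256 + 128 + 4 + 2 = 390
  00001001101 = 64 + 8 + 4 + 1 = 77
  390 + 77 = 467, and 000111010011 = 256 + 128 + 64 + 16 + 2 + 1 = 467 ✓



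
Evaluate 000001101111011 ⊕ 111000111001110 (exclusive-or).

XOR: 1 when bits differ
  000001101111011
^ 111000111001110
-----------------
  111001010110101
Decimal: 891 ^ 29134 = 29365



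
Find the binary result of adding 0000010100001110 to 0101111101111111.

Add column by column from the right: bit + bit + carry-in; write the sum mod 2, carry 1 when the sum is 2 or 3.
carry:  0011111011111100
        0000010100001110
+       0101111101111111
------------------------
       00110010010001101
(the carry out of the leftmost column, 0, becomes the leading bit)
Decimal check:
  0000010100001110 = 1024 + 256 + 8 + 4 + 2 = 1294
  0101111101111111 = 16384 + 4096 + 2048 + 1024 + 512 + 256 + 64 + 32 + 16 + 8 + 4 + 2 + 1 = 24447
  1294 + 24447 = 25741, and 00110010010001101 = 16384 + 8192 + 1024 + 128 + 8 + 4 + 1 = 25741 ✓



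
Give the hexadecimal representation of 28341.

Using repeated division by 16 (digits 10–15 are A–F):
28341 ÷ 16 = 1771 remainder 5
1771 ÷ 16 = 110 remainder 11 (B)
110 ÷ 16 = 6 remainder 14 (E)
6 ÷ 16 = 0 remainder 6
Reading remainders bottom to top: 6EB5



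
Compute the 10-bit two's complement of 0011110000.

Original: 0011110000
Step 1 - Invert all bits: 1100001111
Step 2 - Add 1: 1100010000
Verification: 0011110000 + 1100010000 = 10000000000; discarding the end carry (carry out of the top bit) leaves the 10-bit value 0000000000, as required for x + (-x)



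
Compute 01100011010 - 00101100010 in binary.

Method 1 - Direct subtraction (column by column from the right: bit − bit − borrow-in; if negative, add 2 and borrow 1 from the next column):
borrow: 01111000000
        01100011010
-       00101100010
-------------------
        00110111000

Method 2 - Add two's complement:
Two's complement of 00101100010: invert → 11010011101, add 1 → 11010011110
  01100011010
+ 11010011110
-------------
 100110111000  (end carry out of the top bit = 1)
Discarding the end carry: 00110111000
Decimal check:
  01100011010 = 512 + 256 + 16 + 8 + 2 = 794
  00101100010 = 256 + 64 + 32 + 2 = 354
  794 - 354 = 440, and 00110111000 = 256 + 128 + 32 + 16 + 8 = 440 ✓



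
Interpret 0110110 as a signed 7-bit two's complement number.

Binary: 0110110
Sign bit: 0 (non-negative)
Read directly as an unsigned value:
0110110 = 32 + 16 + 4 + 2 = 54
Value: 54



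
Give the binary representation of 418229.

Using repeated division by 2:
418229 ÷ 2 = 209114 remainder 1
209114 ÷ 2 = 104557 remainder 0
104557 ÷ 2 = 52278 remainder 1
52278 ÷ 2 = 26139 remainder 0
26139 ÷ 2 = 13069 remainder 1
13069 ÷ 2 = 6534 remainder 1
6534 ÷ 2 = 3267 remainder 0
3267 ÷ 2 = 1633 remainder 1
1633 ÷ 2 = 816 remainder 1
816 ÷ 2 = 408 remainder 0
408 ÷ 2 = 204 remainder 0
204 ÷ 2 = 102 remainder 0
102 ÷ 2 = 51 remainder 0
51 ÷ 2 = 25 remainder 1
25 ÷ 2 = 12 remainder 1
12 ÷ 2 = 6 remainder 0
6 ÷ 2 = 3 remainder 0
3 ÷ 2 = 1 remainder 1
1 ÷ 2 = 0 remainder 1
Reading remainders bottom to top: 1100110000110110101



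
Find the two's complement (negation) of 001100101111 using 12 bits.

Original: 001100101111
Step 1 - Invert all bits: 110011010000
Step 2 - Add 1: 110011010001
Verification: 001100101111 + 110011010001 = 1000000000000; discarding the end carry (carry out of the top bit) leaves the 12-bit value 000000000000, as required for x + (-x)



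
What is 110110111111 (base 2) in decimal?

Sum of powers of 2 for each 1-bit:
2^0 + 2^1 + 2^2 + 2^3 + 2^4 + 2^5 + 2^7 + 2^8 + 2^10 + 2^11
= 1 + 2 + 4 + 8 + 16 + 32 + 128 + 256 + 1024 + 2048
= 3519



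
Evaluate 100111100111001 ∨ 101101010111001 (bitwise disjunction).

OR: 1 when either bit is 1
  100111100111001
| 101101010111001
-----------------
  101111110111001
Decimal: 20281 | 23225 = 24505



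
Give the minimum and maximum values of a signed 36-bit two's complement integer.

For 36-bit two's complement:
Minimum: -2^35 = -34359738368
Maximum: 2^35 - 1 = 34359738367



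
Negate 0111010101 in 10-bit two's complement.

Original: 0111010101
Step 1 - Invert all bits: 1000101010
Step 2 - Add 1: 1000101011
Verification: 0111010101 + 1000101011 = 10000000000; discarding the end carry (carry out of the top bit) leaves the 10-bit value 0000000000, as required for x + (-x)



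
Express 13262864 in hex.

Using repeated division by 16 (digits 10–15 are A–F):
13262864 ÷ 16 = 828929 remainder 0
828929 ÷ 16 = 51808 remainder 1
51808 ÷ 16 = 3238 remainder 0
3238 ÷ 16 = 202 remainder 6
202 ÷ 16 = 12 remainder 10 (A)
12 ÷ 16 = 0 remainder 12 (C)
Reading remainders bottom to top: CA6010



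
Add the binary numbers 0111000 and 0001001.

Add column by column from the right: bit + bit + carry-in; write the sum mod 2, carry 1 when the sum is 2 or 3.
carry:  1110000
        0111000
+       0001001
---------------
       01000001
(the carry out of the leftmost column, 0, becomes the leading bit)
Decimal check:
  0111000 = 32 + 16 + 8 = 56
  0001001 = 8 + 1 = 9
  56 + 9 = 65, and 01000001 = 64 + 1 = 65 ✓



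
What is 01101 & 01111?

AND: 1 only when both bits are 1
  01101
& 01111
-------
  01101
Decimal: 13 & 15 = 13



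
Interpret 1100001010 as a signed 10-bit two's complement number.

Binary: 1100001010
Sign bit: 1 (negative)
Invert: 0011110101
Add 1:  0011110110
Magnitude: 0011110110 = 128 + 64 + 32 + 16 + 4 + 2 = 246
Value: -246



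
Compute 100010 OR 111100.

OR: 1 when either bit is 1
  100010
| 111100
--------
  111110
Decimal: 34 | 60 = 62



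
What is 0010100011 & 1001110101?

AND: 1 only when both bits are 1
  0010100011
& 1001110101
------------
  0000100001
Decimal: 163 & 629 = 33



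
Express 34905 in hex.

Using repeated division by 16 (digits 10–15 are A–F):
34905 ÷ 16 = 2181 remainder 9
2181 ÷ 16 = 136 remainder 5
136 ÷ 16 = 8 remainder 8
8 ÷ 16 = 0 remainder 8
Reading remainders bottom to top: 8859



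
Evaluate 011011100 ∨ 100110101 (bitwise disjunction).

OR: 1 when either bit is 1
  011011100
| 100110101
-----------
  111111101
Decimal: 220 | 309 = 509



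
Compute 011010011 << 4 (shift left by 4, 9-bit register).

Original: 011010011 (decimal 211)
Shift left by 4 positions
Append 4 zeros on the right and drop the 4 high bits that overflow the 9-bit width
Result: 100110000 (decimal 304)
Equivalent: 211 << 4 = 211 × 2^4 = 3376, truncated to 9 bits = 304



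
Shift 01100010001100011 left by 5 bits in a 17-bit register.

Original: 01100010001100011 (decimal 50275)
Shift left by 5 positions
Append 5 zeros on the right and drop the 5 high bits that overflow the 17-bit width
Result: 01000110001100000 (decimal 35936)
Equivalent: 50275 << 5 = 50275 × 2^5 = 1608800, truncated to 17 bits = 35936



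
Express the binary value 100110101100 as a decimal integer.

Sum of powers of 2 for each 1-bit:
2^2 + 2^3 + 2^5 + 2^7 + 2^8 + 2^11
= 4 + 8 + 32 + 128 + 256 + 2048
= 2476



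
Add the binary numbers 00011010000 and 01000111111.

Add column by column from the right: bit + bit + carry-in; write the sum mod 2, carry 1 when the sum is 2 or 3.
carry:  00111100000
        00011010000
+       01000111111
-------------------
       001100001111
(the carry out of the leftmost column, 0, becomes the leading bit)
Decimal check:
  00011010000 = 128 + 64 + 16 = 208
  01000111111 = 512 + 32 + 16 + 8 + 4 + 2 + 1 = 575
  208 + 575 = 783, and 001100001111 = 512 + 256 + 8 + 4 + 2 + 1 = 783 ✓



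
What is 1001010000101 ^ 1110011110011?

XOR: 1 when bits differ
  1001010000101
^ 1110011110011
---------------
  0111001110110
Decimal: 4741 ^ 7411 = 3702



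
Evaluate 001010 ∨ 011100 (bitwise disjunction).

OR: 1 when either bit is 1
  001010
| 011100
--------
  011110
Decimal: 10 | 28 = 30



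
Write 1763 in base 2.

Using repeated division by 2:
1763 ÷ 2 = 881 remainder 1
881 ÷ 2 = 440 remainder 1
440 ÷ 2 = 220 remainder 0
220 ÷ 2 = 110 remainder 0
110 ÷ 2 = 55 remainder 0
55 ÷ 2 = 27 remainder 1
27 ÷ 2 = 13 remainder 1
13 ÷ 2 = 6 remainder 1
6 ÷ 2 = 3 remainder 0
3 ÷ 2 = 1 remainder 1
1 ÷ 2 = 0 remainder 1
Reading remainders bottom to top: 11011100011



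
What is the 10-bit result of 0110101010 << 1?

Original: 0110101010 (decimal 426)
Shift left by 1 position
Append 1 zero on the right
Result: 1101010100 (decimal 852)
Equivalent: 426 << 1 = 426 × 2^1 = 852



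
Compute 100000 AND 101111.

AND: 1 only when both bits are 1
  100000
& 101111
--------
  100000
Decimal: 32 & 47 = 32



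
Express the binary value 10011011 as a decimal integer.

Sum of powers of 2 for each 1-bit:
2^0 + 2^1 + 2^3 + 2^4 + 2^7
= 1 + 2 + 8 + 16 + 128
= 155



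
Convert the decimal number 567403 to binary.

Using repeated division by 2:
567403 ÷ 2 = 283701 remainder 1
283701 ÷ 2 = 141850 remainder 1
141850 ÷ 2 = 70925 remainder 0
70925 ÷ 2 = 35462 remainder 1
35462 ÷ 2 = 17731 remainder 0
17731 ÷ 2 = 8865 remainder 1
8865 ÷ 2 = 4432 remainder 1
4432 ÷ 2 = 2216 remainder 0
2216 ÷ 2 = 1108 remainder 0
1108 ÷ 2 = 554 remainder 0
554 ÷ 2 = 277 remainder 0
277 ÷ 2 = 138 remainder 1
138 ÷ 2 = 69 remainder 0
69 ÷ 2 = 34 remainder 1
34 ÷ 2 = 17 remainder 0
17 ÷ 2 = 8 remainder 1
8 ÷ 2 = 4 remainder 0
4 ÷ 2 = 2 remainder 0
2 ÷ 2 = 1 remainder 0
1 ÷ 2 = 0 remainder 1
Reading remainders bottom to top: 10001010100001101011



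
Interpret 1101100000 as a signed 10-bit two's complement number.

Binary: 1101100000
Sign bit: 1 (negative)
Invert: 0010011111
Add 1:  0010100000
Magnitude: 0010100000 = 128 + 32 = 160
Value: -160



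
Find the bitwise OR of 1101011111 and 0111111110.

OR: 1 when either bit is 1
  1101011111
| 0111111110
------------
  1111111111
Decimal: 863 | 510 = 1023



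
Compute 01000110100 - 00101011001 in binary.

Method 1 - Direct subtraction (column by column from the right: bit − bit − borrow-in; if negative, add 2 and borrow 1 from the next column):
borrow: 01110110110
        01000110100
-       00101011001
-------------------
        00011011011

Method 2 - Add two's complement:
Two's complement of 00101011001: invert → 11010100110, add 1 → 11010100111
  01000110100
+ 11010100111
-------------
 100011011011  (end carry out of the top bit = 1)
Discarding the end carry: 00011011011
Decimal check:
  01000110100 = 512 + 32 + 16 + 4 = 564
  00101011001 = 256 + 64 + 16 + 8 + 1 = 345
  564 - 345 = 219, and 00011011011 = 128 + 64 + 16 + 8 + 2 + 1 = 219 ✓



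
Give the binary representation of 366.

Using repeated division by 2:
366 ÷ 2 = 183 remainder 0
183 ÷ 2 = 91 remainder 1
91 ÷ 2 = 45 remainder 1
45 ÷ 2 = 22 remainder 1
22 ÷ 2 = 11 remainder 0
11 ÷ 2 = 5 remainder 1
5 ÷ 2 = 2 remainder 1
2 ÷ 2 = 1 remainder 0
1 ÷ 2 = 0 remainder 1
Reading remainders bottom to top: 101101110



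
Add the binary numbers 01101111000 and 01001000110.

Add column by column from the right: bit + bit + carry-in; write the sum mod 2, carry 1 when the sum is 2 or 3.
carry:  10010000000
        01101111000
+       01001000110
-------------------
       010110111110
(the carry out of the leftmost column, 0, becomes the leading bit)
Decimal check:
  01101111000 = 512 + 256 + 64 + 32 + 16 + 8 = 888
  01001000110 = 512 + 64 + 4 + 2 = 582
  888 + 582 = 1470, and 010110111110 = 1024 + 256 + 128 + 32 + 16 + 8 + 4 + 2 = 1470 ✓



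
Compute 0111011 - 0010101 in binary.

Method 1 - Direct subtraction (column by column from the right: bit − bit − borrow-in; if negative, add 2 and borrow 1 from the next column):
borrow: 0001000
        0111011
-       0010101
---------------
        0100110

Method 2 - Add two's complement:
Two's complement of 0010101: invert → 1101010, add 1 → 1101011
  0111011
+ 1101011
---------
 10100110  (end carry out of the top bit = 1)
Discarding the end carry: 0100110
Decimal check:
  0111011 = 32 + 16 + 8 + 2 + 1 = 59
  0010101 = 16 + 4 + 1 = 21
  59 - 21 = 38, and 0100110 = 32 + 4 + 2 = 38 ✓



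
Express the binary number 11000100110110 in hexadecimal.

Group into 4-bit nibbles from right:
  0011 = 3
  0001 = 1
  0011 = 3
  0110 = 6
Result: 3136



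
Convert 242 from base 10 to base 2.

Using repeated division by 2:
242 ÷ 2 = 121 remainder 0
121 ÷ 2 = 60 remainder 1
60 ÷ 2 = 30 remainder 0
30 ÷ 2 = 15 remainder 0
15 ÷ 2 = 7 remainder 1
7 ÷ 2 = 3 remainder 1
3 ÷ 2 = 1 remainder 1
1 ÷ 2 = 0 remainder 1
Reading remainders bottom to top: 11110010



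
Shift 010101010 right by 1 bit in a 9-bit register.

Original: 010101010 (decimal 170)
Shift right by 1 position
Drop the 1 low bit; fill with zero on the left
Result: 001010101 (decimal 85)
Equivalent: 170 >> 1 = 170 ÷ 2^1 = 85



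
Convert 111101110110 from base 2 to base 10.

Sum of powers of 2 for each 1-bit:
2^1 + 2^2 + 2^4 + 2^5 + 2^6 + 2^8 + 2^9 + 2^10 + 2^11
= 2 + 4 + 16 + 32 + 64 + 256 + 512 + 1024 + 2048
= 3958



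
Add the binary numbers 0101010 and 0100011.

Add column by column from the right: bit + bit + carry-in; write the sum mod 2, carry 1 when the sum is 2 or 3.
carry:  1000100
        0101010
+       0100011
---------------
       01001101
(the carry out of the leftmost column, 0, becomes the leading bit)
Decimal check:
  0101010 = 32 + 8 + 2 = 42
  0100011 = 32 + 2 + 1 = 35
  42 + 35 = 77, and 01001101 = 64 + 8 + 4 + 1 = 77 ✓



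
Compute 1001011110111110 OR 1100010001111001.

OR: 1 when either bit is 1
  1001011110111110
| 1100010001111001
------------------
  1101011111111111
Decimal: 38846 | 50297 = 55295



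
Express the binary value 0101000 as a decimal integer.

Sum of powers of 2 for each 1-bit:
2^3 + 2^5
= 8 + 32
= 40



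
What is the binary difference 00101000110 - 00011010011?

Method 1 - Direct subtraction (column by column from the right: bit − bit − borrow-in; if negative, add 2 and borrow 1 from the next column):
borrow: 00111100110
        00101000110
-       00011010011
-------------------
        00001110011

Method 2 - Add two's complement:
Two's complement of 00011010011: invert → 11100101100, add 1 → 11100101101
  00101000110
+ 11100101101
-------------
 100001110011  (end carry out of the top bit = 1)
Discarding the end carry: 00001110011
Decimal check:
  00101000110 = 256 + 64 + 4 + 2 = 326
  00011010011 = 128 + 64 + 16 + 2 + 1 = 211
  326 - 211 = 115, and 00001110011 = 64 + 32 + 16 + 2 + 1 = 115 ✓



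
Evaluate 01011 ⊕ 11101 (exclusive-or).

XOR: 1 when bits differ
  01011
^ 11101
-------
  10110
Decimal: 11 ^ 29 = 22



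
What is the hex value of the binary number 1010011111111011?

Group into 4-bit nibbles from right:
  1010 = A
  0111 = 7
  1111 = F
  1011 = B
Result: A7FB



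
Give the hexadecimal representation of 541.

Using repeated division by 16 (digits 10–15 are A–F):
541 ÷ 16 = 33 remainder 13 (D)
33 ÷ 16 = 2 remainder 1
2 ÷ 16 = 0 remainder 2
Reading remainders bottom to top: 21D



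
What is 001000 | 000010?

OR: 1 when either bit is 1
  001000
| 000010
--------
  001010
Decimal: 8 | 2 = 10



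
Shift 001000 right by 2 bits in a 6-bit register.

Original: 001000 (decimal 8)
Shift right by 2 positions
Drop the 2 low bits; fill with zeros on the left
Result: 000010 (decimal 2)
Equivalent: 8 >> 2 = 8 ÷ 2^2 = 2



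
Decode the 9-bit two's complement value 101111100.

Binary: 101111100
Sign bit: 1 (negative)
Invert: 010000011
Add 1:  010000100
Magnitude: 010000100 = 128 + 4 = 132
Value: -132



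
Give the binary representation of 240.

Using repeated division by 2:
240 ÷ 2 = 120 remainder 0
120 ÷ 2 = 60 remainder 0
60 ÷ 2 = 30 remainder 0
30 ÷ 2 = 15 remainder 0
15 ÷ 2 = 7 remainder 1
7 ÷ 2 = 3 remainder 1
3 ÷ 2 = 1 remainder 1
1 ÷ 2 = 0 remainder 1
Reading remainders bottom to top: 11110000



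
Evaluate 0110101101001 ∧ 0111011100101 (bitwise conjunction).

AND: 1 only when both bits are 1
  0110101101001
& 0111011100101
---------------
  0110001100001
Decimal: 3433 & 3813 = 3169



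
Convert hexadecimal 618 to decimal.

Expand by place value (powers of 16):
618 = 6 × 16^2 + 1 × 16^1 + 8 × 16^0
= 6 × 256 + 1 × 16 + 8 × 1
= 1536 + 16 + 8
= 1560



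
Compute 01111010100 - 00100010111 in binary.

Method 1 - Direct subtraction (column by column from the right: bit − bit − borrow-in; if negative, add 2 and borrow 1 from the next column):
borrow: 00001111110
        01111010100
-       00100010111
-------------------
        01010111101

Method 2 - Add two's complement:
Two's complement of 00100010111: invert → 11011101000, add 1 → 11011101001
  01111010100
+ 11011101001
-------------
 101010111101  (end carry out of the top bit = 1)
Discarding the end carry: 01010111101
Decimal check:
  01111010100 = 512 + 256 + 128 + 64 + 16 + 4 = 980
  00100010111 = 256 + 16 + 4 + 2 + 1 = 279
  980 - 279 = 701, and 01010111101 = 512 + 128 + 32 + 16 + 8 + 4 + 1 = 701 ✓



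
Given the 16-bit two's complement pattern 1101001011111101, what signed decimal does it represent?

Binary: 1101001011111101
Sign bit: 1 (negative)
Invert: 0010110100000010
Add 1:  0010110100000011
Magnitude: 0010110100000011 = 8192 + 2048 + 1024 + 256 + 2 + 1 = 11523
Value: -11523



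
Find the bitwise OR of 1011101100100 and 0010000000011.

OR: 1 when either bit is 1
  1011101100100
| 0010000000011
---------------
  1011101100111
Decimal: 5988 | 1027 = 5991



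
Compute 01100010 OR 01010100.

OR: 1 when either bit is 1
  01100010
| 01010100
----------
  01110110
Decimal: 98 | 84 = 118



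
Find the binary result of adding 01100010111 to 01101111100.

Add column by column from the right: bit + bit + carry-in; write the sum mod 2, carry 1 when the sum is 2 or 3.
carry:  11011111000
        01100010111
+       01101111100
-------------------
       011010010011
(the carry out of the leftmost column, 0, becomes the leading bit)
Decimal check:
  01100010111 = 512 + 256 + 16 + 4 + 2 + 1 = 791
  01101111100 = 512 + 256 + 64 + 32 + 16 + 8 + 4 = 892
  791 + 892 = 1683, and 011010010011 = 1024 + 512 + 128 + 16 + 2 + 1 = 1683 ✓



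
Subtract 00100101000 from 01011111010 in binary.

Method 1 - Direct subtraction (column by column from the right: bit − bit − borrow-in; if negative, add 2 and borrow 1 from the next column):
borrow: 01000000000
        01011111010
-       00100101000
-------------------
        00111010010

Method 2 - Add two's complement:
Two's complement of 00100101000: invert → 11011010111, add 1 → 11011011000
  01011111010
+ 11011011000
-------------
 100111010010  (end carry out of the top bit = 1)
Discarding the end carry: 00111010010
Decimal check:
  01011111010 = 512 + 128 + 64 + 32 + 16 + 8 + 2 = 762
  00100101000 = 256 + 32 + 8 = 296
  762 - 296 = 466, and 00111010010 = 256 + 128 + 64 + 16 + 2 = 466 ✓



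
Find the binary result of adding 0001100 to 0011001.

Add column by column from the right: bit + bit + carry-in; write the sum mod 2, carry 1 when the sum is 2 or 3.
carry:  0110000
        0001100
+       0011001
---------------
       00100101
(the carry out of the leftmost column, 0, becomes the leading bit)
Decimal check:
  0001100 = 8 + 4 = 12
  0011001 = 16 + 8 + 1 = 25
  12 + 25 = 37, and 00100101 = 32 + 4 + 1 = 37 ✓



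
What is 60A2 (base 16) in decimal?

Expand by place value (powers of 16):
Digit values: A = 10
60A2 = 6 × 16^3 + 0 × 16^2 + 10 × 16^1 + 2 × 16^0
= 6 × 4096 + 0 × 256 + 10 × 16 + 2 × 1
= 24576 + 0 + 160 + 2
= 24738



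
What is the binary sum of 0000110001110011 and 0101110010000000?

Add column by column from the right: bit + bit + carry-in; write the sum mod 2, carry 1 when the sum is 2 or 3.
carry:  0011100000000000
        0000110001110011
+       0101110010000000
------------------------
       00110100011110011
(the carry out of the leftmost column, 0, becomes the leading bit)
Decimal check:
  0000110001110011 = 2048 + 1024 + 64 + 32 + 16 + 2 + 1 = 3187
  0101110010000000 = 16384 + 4096 + 2048 + 1024 + 128 = 23680
  3187 + 23680 = 26867, and 00110100011110011 = 16384 + 8192 + 2048 + 128 + 64 + 32 + 16 + 2 + 1 = 26867 ✓



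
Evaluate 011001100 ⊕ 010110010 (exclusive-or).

XOR: 1 when bits differ
  011001100
^ 010110010
-----------
  001111110
Decimal: 204 ^ 178 = 126



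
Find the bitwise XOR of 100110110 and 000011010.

XOR: 1 when bits differ
  100110110
^ 000011010
-----------
  100101100
Decimal: 310 ^ 26 = 300



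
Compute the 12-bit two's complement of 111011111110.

Original (sign bit 1, negative): 111011111110
Step 1 - Invert all bits: 000100000001
Step 2 - Add 1: 000100000010
Verification: 111011111110 + 000100000010 = 1000000000000; discarding the end carry (carry out of the top bit) leaves the 12-bit value 000000000000, as required for x + (-x)



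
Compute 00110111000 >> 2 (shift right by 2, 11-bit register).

Original: 00110111000 (decimal 440)
Shift right by 2 positions
Drop the 2 low bits; fill with zeros on the left
Result: 00001101110 (decimal 110)
Equivalent: 440 >> 2 = 440 ÷ 2^2 = 110



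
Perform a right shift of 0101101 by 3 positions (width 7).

Original: 0101101 (decimal 45)
Shift right by 3 positions
Drop the 3 low bits; fill with zeros on the left
Result: 0000101 (decimal 5)
Equivalent: 45 >> 3 = 45 ÷ 2^3 = 5



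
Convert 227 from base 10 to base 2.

Using repeated division by 2:
227 ÷ 2 = 113 remainder 1
113 ÷ 2 = 56 remainder 1
56 ÷ 2 = 28 remainder 0
28 ÷ 2 = 14 remainder 0
14 ÷ 2 = 7 remainder 0
7 ÷ 2 = 3 remainder 1
3 ÷ 2 = 1 remainder 1
1 ÷ 2 = 0 remainder 1
Reading remainders bottom to top: 11100011



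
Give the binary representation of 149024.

Using repeated division by 2:
149024 ÷ 2 = 74512 remainder 0
74512 ÷ 2 = 37256 remainder 0
37256 ÷ 2 = 18628 remainder 0
18628 ÷ 2 = 9314 remainder 0
9314 ÷ 2 = 4657 remainder 0
4657 ÷ 2 = 2328 remainder 1
2328 ÷ 2 = 1164 remainder 0
1164 ÷ 2 = 582 remainder 0
582 ÷ 2 = 291 remainder 0
291 ÷ 2 = 145 remainder 1
145 ÷ 2 = 72 remainder 1
72 ÷ 2 = 36 remainder 0
36 ÷ 2 = 18 remainder 0
18 ÷ 2 = 9 remainder 0
9 ÷ 2 = 4 remainder 1
4 ÷ 2 = 2 remainder 0
2 ÷ 2 = 1 remainder 0
1 ÷ 2 = 0 remainder 1
Reading remainders bottom to top: 100100011000100000



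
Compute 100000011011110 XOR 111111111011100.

XOR: 1 when bits differ
  100000011011110
^ 111111111011100
-----------------
  011111100000010
Decimal: 16606 ^ 32732 = 16130



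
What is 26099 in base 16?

Using repeated division by 16 (digits 10–15 are A–F):
26099 ÷ 16 = 1631 remainder 3
1631 ÷ 16 = 101 remainder 15 (F)
101 ÷ 16 = 6 remainder 5
6 ÷ 16 = 0 remainder 6
Reading remainders bottom to top: 65F3



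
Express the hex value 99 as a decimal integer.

Expand by place value (powers of 16):
99 = 9 × 16^1 + 9 × 16^0
= 9 × 16 + 9 × 1
= 144 + 9
= 153



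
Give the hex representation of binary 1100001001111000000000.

Group into 4-bit nibbles from right:
  0011 = 3
  0000 = 0
  1001 = 9
  1110 = E
  0000 = 0
  0000 = 0
Result: 309E00



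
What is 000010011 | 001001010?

OR: 1 when either bit is 1
  000010011
| 001001010
-----------
  001011011
Decimal: 19 | 74 = 91



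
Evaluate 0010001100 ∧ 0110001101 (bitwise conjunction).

AND: 1 only when both bits are 1
  0010001100
& 0110001101
------------
  0010001100
Decimal: 140 & 397 = 140



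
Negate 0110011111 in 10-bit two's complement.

Original: 0110011111
Step 1 - Invert all bits: 1001100000
Step 2 - Add 1: 1001100001
Verification: 0110011111 + 1001100001 = 10000000000; discarding the end carry (carry out of the top bit) leaves the 10-bit value 0000000000, as required for x + (-x)



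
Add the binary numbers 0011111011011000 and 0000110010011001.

Add column by column from the right: bit + bit + carry-in; write the sum mod 2, carry 1 when the sum is 2 or 3.
carry:  0111100100110000
        0011111011011000
+       0000110010011001
------------------------
       00100101101110001
(the carry out of the leftmost column, 0, becomes the leading bit)
Decimal check:
  0011111011011000 = 8192 + 4096 + 2048 + 1024 + 512 + 128 + 64 + 16 + 8 = 16088
  0000110010011001 = 2048 + 1024 + 128 + 16 + 8 + 1 = 3225
  16088 + 3225 = 19313, and 00100101101110001 = 16384 + 2048 + 512 + 256 + 64 + 32 + 16 + 1 = 19313 ✓



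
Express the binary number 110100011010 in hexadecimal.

Group into 4-bit nibbles from right:
  1101 = D
  0001 = 1
  1010 = A
Result: D1A



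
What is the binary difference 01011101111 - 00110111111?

Method 1 - Direct subtraction (column by column from the right: bit − bit − borrow-in; if negative, add 2 and borrow 1 from the next column):
borrow: 01001100000
        01011101111
-       00110111111
-------------------
        00100110000

Method 2 - Add two's complement:
Two's complement of 00110111111: invert → 11001000000, add 1 → 11001000001
  01011101111
+ 11001000001
-------------
 100100110000  (end carry out of the top bit = 1)
Discarding the end carry: 00100110000
Decimal check:
  01011101111 = 512 + 128 + 64 + 32 + 8 + 4 + 2 + 1 = 751
  00110111111 = 256 + 128 + 32 + 16 + 8 + 4 + 2 + 1 = 447
  751 - 447 = 304, and 00100110000 = 256 + 32 + 16 = 304 ✓



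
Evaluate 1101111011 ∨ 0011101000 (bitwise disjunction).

OR: 1 when either bit is 1
  1101111011
| 0011101000
------------
  1111111011
Decimal: 891 | 232 = 1019



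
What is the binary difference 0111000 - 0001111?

Method 1 - Direct subtraction (column by column from the right: bit − bit − borrow-in; if negative, add 2 and borrow 1 from the next column):
borrow: 0011110
        0111000
-       0001111
---------------
        0101001

Method 2 - Add two's complement:
Two's complement of 0001111: invert → 1110000, add 1 → 1110001
  0111000
+ 1110001
---------
 10101001  (end carry out of the top bit = 1)
Discarding the end carry: 0101001
Decimal check:
  0111000 = 32 + 16 + 8 = 56
  0001111 = 8 + 4 + 2 + 1 = 15
  56 - 15 = 41, and 0101001 = 32 + 8 + 1 = 41 ✓



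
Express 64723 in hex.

Using repeated division by 16 (digits 10–15 are A–F):
64723 ÷ 16 = 4045 remainder 3
4045 ÷ 16 = 252 remainder 13 (D)
252 ÷ 16 = 15 remainder 12 (C)
15 ÷ 16 = 0 remainder 15 (F)
Reading remainders bottom to top: FCD3



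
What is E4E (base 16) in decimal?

Expand by place value (powers of 16):
Digit values: E = 14
E4E = 14 × 16^2 + 4 × 16^1 + 14 × 16^0
= 14 × 256 + 4 × 16 + 14 × 1
= 3584 + 64 + 14
= 3662



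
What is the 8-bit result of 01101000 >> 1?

Original: 01101000 (decimal 104)
Shift right by 1 position
Drop the 1 low bit; fill with zero on the left
Result: 00110100 (decimal 52)
Equivalent: 104 >> 1 = 104 ÷ 2^1 = 52



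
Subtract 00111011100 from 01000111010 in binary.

Method 1 - Direct subtraction (column by column from the right: bit − bit − borrow-in; if negative, add 2 and borrow 1 from the next column):
borrow: 01110111000
        01000111010
-       00111011100
-------------------
        00001011110

Method 2 - Add two's complement:
Two's complement of 00111011100: invert → 11000100011, add 1 → 11000100100
  01000111010
+ 11000100100
-------------
 100001011110  (end carry out of the top bit = 1)
Discarding the end carry: 00001011110
Decimal check:
  01000111010 = 512 + 32 + 16 + 8 + 2 = 570
  00111011100 = 256 + 128 + 64 + 16 + 8 + 4 = 476
  570 - 476 = 94, and 00001011110 = 64 + 16 + 8 + 4 + 2 = 94 ✓



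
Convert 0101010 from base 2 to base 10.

Sum of powers of 2 for each 1-bit:
2^1 + 2^3 + 2^5
= 2 + 8 + 32
= 42



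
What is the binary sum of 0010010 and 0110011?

Add column by column from the right: bit + bit + carry-in; write the sum mod 2, carry 1 when the sum is 2 or 3.
carry:  1100100
        0010010
+       0110011
---------------
       01000101
(the carry out of the leftmost column, 0, becomes the leading bit)
Decimal check:
  0010010 = 16 + 2 = 18
  0110011 = 32 + 16 + 2 + 1 = 51
  18 + 51 = 69, and 01000101 = 64 + 4 + 1 = 69 ✓



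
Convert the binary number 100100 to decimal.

Sum of powers of 2 for each 1-bit:
2^2 + 2^5
= 4 + 32
= 36



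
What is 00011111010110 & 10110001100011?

AND: 1 only when both bits are 1
  00011111010110
& 10110001100011
----------------
  00010001000010
Decimal: 2006 & 11363 = 1090



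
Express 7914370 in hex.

Using repeated division by 16 (digits 10–15 are A–F):
7914370 ÷ 16 = 494648 remainder 2
494648 ÷ 16 = 30915 remainder 8
30915 ÷ 16 = 1932 remainder 3
1932 ÷ 16 = 120 remainder 12 (C)
120 ÷ 16 = 7 remainder 8
7 ÷ 16 = 0 remainder 7
Reading remainders bottom to top: 78C382



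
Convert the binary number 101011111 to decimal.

Sum of powers of 2 for each 1-bit:
2^0 + 2^1 + 2^2 + 2^3 + 2^4 + 2^6 + 2^8
= 1 + 2 + 4 + 8 + 16 + 64 + 256
= 351



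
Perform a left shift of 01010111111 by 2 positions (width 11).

Original: 01010111111 (decimal 703)
Shift left by 2 positions
Append 2 zeros on the right and drop the 2 high bits that overflow the 11-bit width
Result: 01011111100 (decimal 764)
Equivalent: 703 << 2 = 703 × 2^2 = 2812, truncated to 11 bits = 764



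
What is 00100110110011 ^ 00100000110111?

XOR: 1 when bits differ
  00100110110011
^ 00100000110111
----------------
  00000110000100
Decimal: 2483 ^ 2103 = 388



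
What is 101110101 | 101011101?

OR: 1 when either bit is 1
  101110101
| 101011101
-----------
  101111101
Decimal: 373 | 349 = 381



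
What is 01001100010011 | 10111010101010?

OR: 1 when either bit is 1
  01001100010011
| 10111010101010
----------------
  11111110111011
Decimal: 4883 | 11946 = 16315



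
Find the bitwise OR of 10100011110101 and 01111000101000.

OR: 1 when either bit is 1
  10100011110101
| 01111000101000
----------------
  11111011111101
Decimal: 10485 | 7720 = 16125



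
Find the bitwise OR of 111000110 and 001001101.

OR: 1 when either bit is 1
  111000110
| 001001101
-----------
  111001111
Decimal: 454 | 77 = 463



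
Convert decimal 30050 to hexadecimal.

Using repeated division by 16 (digits 10–15 are A–F):
30050 ÷ 16 = 1878 remainder 2
1878 ÷ 16 = 117 remainder 6
117 ÷ 16 = 7 remainder 5
7 ÷ 16 = 0 remainder 7
Reading remainders bottom to top: 7562



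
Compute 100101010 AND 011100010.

AND: 1 only when both bits are 1
  100101010
& 011100010
-----------
  000100010
Decimal: 298 & 226 = 34



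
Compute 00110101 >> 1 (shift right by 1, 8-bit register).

Original: 00110101 (decimal 53)
Shift right by 1 position
Drop the 1 low bit; fill with zero on the left
Result: 00011010 (decimal 26)
Equivalent: 53 >> 1 = 53 ÷ 2^1 = 26



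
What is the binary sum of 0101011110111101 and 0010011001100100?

Add column by column from the right: bit + bit + carry-in; write the sum mod 2, carry 1 when the sum is 2 or 3.
carry:  0000111111111000
        0101011110111101
+       0010011001100100
------------------------
       00111111000100001
(the carry out of the leftmost column, 0, becomes the leading bit)
Decimal check:
  0101011110111101 = 16384 + 4096 + 1024 + 512 + 256 + 128 + 32 + 16 + 8 + 4 + 1 = 22461
  0010011001100100 = 8192 + 1024 + 512 + 64 + 32 + 4 = 9828
  22461 + 9828 = 32289, and 00111111000100001 = 16384 + 8192 + 4096 + 2048 + 1024 + 512 + 32 + 1 = 32289 ✓



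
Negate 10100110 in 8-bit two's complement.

Original (sign bit 1, negative): 10100110
Step 1 - Invert all bits: 01011001
Step 2 - Add 1: 01011010
Verification: 10100110 + 01011010 = 100000000; discarding the end carry (carry out of the top bit) leaves the 8-bit value 00000000, as required for x + (-x)



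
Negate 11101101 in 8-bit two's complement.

Original (sign bit 1, negative): 11101101
Step 1 - Invert all bits: 00010010
Step 2 - Add 1: 00010011
Verification: 11101101 + 00010011 = 100000000; discarding the end carry (carry out of the top bit) leaves the 8-bit value 00000000, as required for x + (-x)



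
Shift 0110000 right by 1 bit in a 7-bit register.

Original: 0110000 (decimal 48)
Shift right by 1 position
Drop the 1 low bit; fill with zero on the left
Result: 0011000 (decimal 24)
Equivalent: 48 >> 1 = 48 ÷ 2^1 = 24



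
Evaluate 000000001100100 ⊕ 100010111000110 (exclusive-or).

XOR: 1 when bits differ
  000000001100100
^ 100010111000110
-----------------
  100010110100010
Decimal: 100 ^ 17862 = 17826



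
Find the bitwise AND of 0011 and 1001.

AND: 1 only when both bits are 1
  0011
& 1001
------
  0001
Decimal: 3 & 9 = 1



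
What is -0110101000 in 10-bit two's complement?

Original: 0110101000
Step 1 - Invert all bits: 1001010111
Step 2 - Add 1: 1001011000
Verification: 0110101000 + 1001011000 = 10000000000; discarding the end carry (carry out of the top bit) leaves the 10-bit value 0000000000, as required for x + (-x)



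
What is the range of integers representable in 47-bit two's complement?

For 47-bit two's complement:
Minimum: -2^46 = -70368744177664
Maximum: 2^46 - 1 = 70368744177663



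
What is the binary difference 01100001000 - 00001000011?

Method 1 - Direct subtraction (column by column from the right: bit − bit − borrow-in; if negative, add 2 and borrow 1 from the next column):
borrow: 00110001110
        01100001000
-       00001000011
-------------------
        01011000101

Method 2 - Add two's complement:
Two's complement of 00001000011: invert → 11110111100, add 1 → 11110111101
  01100001000
+ 11110111101
-------------
 101011000101  (end carry out of the top bit = 1)
Discarding the end carry: 01011000101
Decimal check:
  01100001000 = 512 + 256 + 8 = 776
  00001000011 = 64 + 2 + 1 = 67
  776 - 67 = 709, and 01011000101 = 512 + 128 + 64 + 4 + 1 = 709 ✓



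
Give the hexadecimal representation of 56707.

Using repeated division by 16 (digits 10–15 are A–F):
56707 ÷ 16 = 3544 remainder 3
3544 ÷ 16 = 221 remainder 8
221 ÷ 16 = 13 remainder 13 (D)
13 ÷ 16 = 0 remainder 13 (D)
Reading remainders bottom to top: DD83



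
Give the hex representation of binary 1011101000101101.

Group into 4-bit nibbles from right:
  1011 = B
  1010 = A
  0010 = 2
  1101 = D
Result: BA2D



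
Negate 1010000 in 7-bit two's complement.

Original (sign bit 1, negative): 1010000
Step 1 - Invert all bits: 0101111
Step 2 - Add 1: 0110000
Verification: 1010000 + 0110000 = 10000000; discarding the end carry (carry out of the top bit) leaves the 7-bit value 0000000, as required for x + (-x)



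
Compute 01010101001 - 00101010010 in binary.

Method 1 - Direct subtraction (column by column from the right: bit − bit − borrow-in; if negative, add 2 and borrow 1 from the next column):
borrow: 01010101100
        01010101001
-       00101010010
-------------------
        00101010111

Method 2 - Add two's complement:
Two's complement of 00101010010: invert → 11010101101, add 1 → 11010101110
  01010101001
+ 11010101110
-------------
 100101010111  (end carry out of the top bit = 1)
Discarding the end carry: 00101010111
Decimal check:
  01010101001 = 512 + 128 + 32 + 8 + 1 = 681
  00101010010 = 256 + 64 + 16 + 2 = 338
  681 - 338 = 343, and 00101010111 = 256 + 64 + 16 + 4 + 2 + 1 = 343 ✓



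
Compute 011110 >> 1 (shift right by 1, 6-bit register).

Original: 011110 (decimal 30)
Shift right by 1 position
Drop the 1 low bit; fill with zero on the left
Result: 001111 (decimal 15)
Equivalent: 30 >> 1 = 30 ÷ 2^1 = 15



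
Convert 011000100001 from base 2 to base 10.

Sum of powers of 2 for each 1-bit:
2^0 + 2^5 + 2^9 + 2^10
= 1 + 32 + 512 + 1024
= 1569



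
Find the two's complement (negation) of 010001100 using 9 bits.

Original: 010001100
Step 1 - Invert all bits: 101110011
Step 2 - Add 1: 101110100
Verification: 010001100 + 101110100 = 1000000000; discarding the end carry (carry out of the top bit) leaves the 9-bit value 000000000, as required for x + (-x)



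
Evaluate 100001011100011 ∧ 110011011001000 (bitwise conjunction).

AND: 1 only when both bits are 1
  100001011100011
& 110011011001000
-----------------
  100001011000000
Decimal: 17123 & 26312 = 17088



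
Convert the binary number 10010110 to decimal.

Sum of powers of 2 for each 1-bit:
2^1 + 2^2 + 2^4 + 2^7
= 2 + 4 + 16 + 128
= 150



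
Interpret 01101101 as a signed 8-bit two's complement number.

Binary: 01101101
Sign bit: 0 (non-negative)
Read directly as an unsigned value:
01101101 = 64 + 32 + 8 + 4 + 1 = 109
Value: 109

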